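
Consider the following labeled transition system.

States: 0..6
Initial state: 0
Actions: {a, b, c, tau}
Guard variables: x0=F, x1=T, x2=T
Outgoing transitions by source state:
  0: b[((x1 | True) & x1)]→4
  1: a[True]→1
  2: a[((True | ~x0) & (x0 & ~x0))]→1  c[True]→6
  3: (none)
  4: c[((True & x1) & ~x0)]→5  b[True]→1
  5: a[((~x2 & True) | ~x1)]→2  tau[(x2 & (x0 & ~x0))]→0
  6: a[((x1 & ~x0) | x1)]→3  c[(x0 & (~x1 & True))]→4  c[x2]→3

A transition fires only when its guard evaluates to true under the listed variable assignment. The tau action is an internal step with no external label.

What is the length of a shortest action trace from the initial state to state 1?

Answer: 2

Analysis:
Layered search for 1:
  Layer 0: {0}
  Layer 1: {4}
  Layer 2: {1,5}
first hit 1 at d=2 via b·b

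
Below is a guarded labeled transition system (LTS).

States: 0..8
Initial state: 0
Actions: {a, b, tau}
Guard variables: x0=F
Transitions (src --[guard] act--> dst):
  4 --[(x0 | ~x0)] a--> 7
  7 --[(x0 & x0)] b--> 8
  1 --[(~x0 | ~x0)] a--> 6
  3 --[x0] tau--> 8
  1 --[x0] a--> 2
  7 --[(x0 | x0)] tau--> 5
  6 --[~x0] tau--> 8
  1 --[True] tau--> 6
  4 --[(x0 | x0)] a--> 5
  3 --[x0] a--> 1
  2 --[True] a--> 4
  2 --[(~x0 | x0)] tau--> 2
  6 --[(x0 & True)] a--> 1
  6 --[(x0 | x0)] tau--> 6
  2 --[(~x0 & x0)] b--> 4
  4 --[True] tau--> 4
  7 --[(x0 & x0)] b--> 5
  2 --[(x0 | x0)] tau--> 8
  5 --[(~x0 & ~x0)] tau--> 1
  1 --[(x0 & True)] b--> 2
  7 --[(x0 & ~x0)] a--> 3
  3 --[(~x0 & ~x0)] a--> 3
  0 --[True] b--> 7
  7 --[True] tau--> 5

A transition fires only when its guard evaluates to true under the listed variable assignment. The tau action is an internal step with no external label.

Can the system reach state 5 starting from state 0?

Guard filter leaves 11 enabled edge(s).
depth 0: {0}
depth 1: {7}  total {0,7}
depth 2: {5}  total {0,5,7}
depth 3: {1}  total {0,1,5,7}
depth 4: {6}  total {0,1,5,6,7}
depth 5: {8}  total {0,1,5,6,7,8}
R = {0,1,5,6,7,8}
Path to 5: b·tau

Answer: REACHABLE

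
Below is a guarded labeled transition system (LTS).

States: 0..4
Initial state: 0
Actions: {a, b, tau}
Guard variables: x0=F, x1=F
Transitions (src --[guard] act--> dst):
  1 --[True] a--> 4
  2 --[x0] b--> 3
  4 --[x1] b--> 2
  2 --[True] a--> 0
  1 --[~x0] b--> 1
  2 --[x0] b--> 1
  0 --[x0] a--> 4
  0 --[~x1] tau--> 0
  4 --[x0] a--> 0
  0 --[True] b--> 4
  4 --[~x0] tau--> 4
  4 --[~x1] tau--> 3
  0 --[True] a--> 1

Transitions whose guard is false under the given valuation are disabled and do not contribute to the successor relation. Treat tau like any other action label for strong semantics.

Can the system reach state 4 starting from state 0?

Guard filter leaves 8 enabled edge(s).
Layer 0: {0}
Layer 1: {1,4}  cumulative {0,1,4}
Layer 2: {3}  cumulative {0,1,3,4}
Reachable = {0,1,3,4}
Path to 4: b

Answer: REACHABLE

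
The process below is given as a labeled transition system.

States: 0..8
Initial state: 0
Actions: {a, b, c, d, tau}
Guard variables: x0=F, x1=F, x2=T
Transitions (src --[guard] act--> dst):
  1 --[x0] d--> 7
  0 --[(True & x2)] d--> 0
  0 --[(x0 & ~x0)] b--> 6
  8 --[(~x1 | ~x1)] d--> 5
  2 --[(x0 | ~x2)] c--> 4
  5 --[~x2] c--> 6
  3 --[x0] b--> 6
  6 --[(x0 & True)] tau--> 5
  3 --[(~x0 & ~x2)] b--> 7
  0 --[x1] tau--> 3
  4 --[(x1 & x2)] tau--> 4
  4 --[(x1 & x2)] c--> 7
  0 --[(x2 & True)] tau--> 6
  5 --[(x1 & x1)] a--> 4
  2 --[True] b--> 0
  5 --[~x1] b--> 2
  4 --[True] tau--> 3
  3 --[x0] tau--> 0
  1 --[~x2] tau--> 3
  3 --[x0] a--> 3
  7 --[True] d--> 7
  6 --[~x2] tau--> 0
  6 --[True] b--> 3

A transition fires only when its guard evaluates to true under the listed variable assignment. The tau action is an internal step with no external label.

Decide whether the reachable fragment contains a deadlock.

R = {0,3,6}
  0: d→0  tau→6  [2 out]
  3: ∅  [deadlock]
  6: b→3  [1 out]
witness 3: tau·b

Answer: DEADLOCK at state 3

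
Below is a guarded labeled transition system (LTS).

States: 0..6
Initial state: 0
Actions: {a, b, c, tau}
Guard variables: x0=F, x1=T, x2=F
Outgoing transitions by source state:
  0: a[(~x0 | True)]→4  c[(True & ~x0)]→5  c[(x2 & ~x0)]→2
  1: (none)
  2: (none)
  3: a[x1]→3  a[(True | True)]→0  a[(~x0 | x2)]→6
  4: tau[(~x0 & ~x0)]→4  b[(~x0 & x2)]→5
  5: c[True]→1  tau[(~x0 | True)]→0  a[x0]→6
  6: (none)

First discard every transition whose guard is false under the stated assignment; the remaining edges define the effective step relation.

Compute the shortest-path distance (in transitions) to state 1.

Layered search for 1:
  Layer 0: {0}
  Layer 1: {4,5}
  Layer 2: {1}
1 enters at depth 2; path c·c

Answer: 2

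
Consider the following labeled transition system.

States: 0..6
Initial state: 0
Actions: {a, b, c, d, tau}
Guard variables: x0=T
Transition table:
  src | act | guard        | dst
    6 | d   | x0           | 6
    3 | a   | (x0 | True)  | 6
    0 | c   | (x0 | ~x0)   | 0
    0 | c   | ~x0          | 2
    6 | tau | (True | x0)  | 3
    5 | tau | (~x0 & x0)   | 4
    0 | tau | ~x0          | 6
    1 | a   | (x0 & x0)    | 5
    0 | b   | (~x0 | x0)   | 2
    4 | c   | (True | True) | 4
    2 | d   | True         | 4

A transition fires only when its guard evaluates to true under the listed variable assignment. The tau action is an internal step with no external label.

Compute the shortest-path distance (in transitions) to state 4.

Answer: 2

Trace:
Layered search for 4:
  depth 0: {0}
  depth 1: {2}
  depth 2: {4}
first hit 4 at d=2 via b·d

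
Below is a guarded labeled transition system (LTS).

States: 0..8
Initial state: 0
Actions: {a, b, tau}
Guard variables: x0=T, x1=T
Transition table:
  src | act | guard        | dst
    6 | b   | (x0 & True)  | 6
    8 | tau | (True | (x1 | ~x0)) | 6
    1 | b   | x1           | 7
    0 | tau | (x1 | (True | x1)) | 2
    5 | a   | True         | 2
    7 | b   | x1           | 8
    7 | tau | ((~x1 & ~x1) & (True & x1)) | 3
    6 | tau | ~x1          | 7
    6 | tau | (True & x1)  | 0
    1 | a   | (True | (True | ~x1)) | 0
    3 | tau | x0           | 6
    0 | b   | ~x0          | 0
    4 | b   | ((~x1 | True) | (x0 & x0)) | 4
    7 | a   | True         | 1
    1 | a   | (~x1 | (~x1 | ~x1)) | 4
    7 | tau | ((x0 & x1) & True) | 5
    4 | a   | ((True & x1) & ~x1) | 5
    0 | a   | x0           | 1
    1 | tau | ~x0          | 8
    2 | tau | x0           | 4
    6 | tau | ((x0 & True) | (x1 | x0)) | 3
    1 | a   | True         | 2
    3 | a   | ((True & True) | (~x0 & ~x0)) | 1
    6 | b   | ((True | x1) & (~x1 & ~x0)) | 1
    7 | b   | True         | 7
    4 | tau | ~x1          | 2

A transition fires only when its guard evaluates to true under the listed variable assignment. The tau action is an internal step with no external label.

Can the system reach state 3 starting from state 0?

Answer: REACHABLE

Analysis:
18 transition(s) survive guard evaluation.
L0 = {0}
L1 = {1,2}  cumulative {0,1,2}
L2 = {4,7}  cumulative {0,1,2,4,7}
L3 = {5,8}  cumulative {0,1,2,4,5,7,8}
L4 = {6}  cumulative {0,1,2,4,5,6,7,8}
L5 = {3}  cumulative {0,1,2,3,4,5,6,7,8}
R = {0,1,2,3,4,5,6,7,8}
witness 3: a·b·b·tau·tau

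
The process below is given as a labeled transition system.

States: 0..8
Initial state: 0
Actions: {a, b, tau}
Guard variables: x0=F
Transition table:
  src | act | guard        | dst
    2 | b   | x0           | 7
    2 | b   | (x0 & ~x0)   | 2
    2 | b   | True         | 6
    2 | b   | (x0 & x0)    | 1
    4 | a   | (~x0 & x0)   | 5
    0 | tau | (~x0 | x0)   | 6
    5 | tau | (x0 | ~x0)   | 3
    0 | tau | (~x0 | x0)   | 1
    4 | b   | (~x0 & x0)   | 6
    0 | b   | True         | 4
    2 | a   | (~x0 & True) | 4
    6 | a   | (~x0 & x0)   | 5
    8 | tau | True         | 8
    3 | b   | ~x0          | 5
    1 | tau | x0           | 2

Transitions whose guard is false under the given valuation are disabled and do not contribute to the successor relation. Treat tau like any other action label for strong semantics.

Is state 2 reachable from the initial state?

Answer: UNREACHABLE

Trace:
8 transition(s) survive guard evaluation.
L0 = {0}
L1 = {1,4,6}  cumulative {0,1,4,6}
Reachable = {0,1,4,6}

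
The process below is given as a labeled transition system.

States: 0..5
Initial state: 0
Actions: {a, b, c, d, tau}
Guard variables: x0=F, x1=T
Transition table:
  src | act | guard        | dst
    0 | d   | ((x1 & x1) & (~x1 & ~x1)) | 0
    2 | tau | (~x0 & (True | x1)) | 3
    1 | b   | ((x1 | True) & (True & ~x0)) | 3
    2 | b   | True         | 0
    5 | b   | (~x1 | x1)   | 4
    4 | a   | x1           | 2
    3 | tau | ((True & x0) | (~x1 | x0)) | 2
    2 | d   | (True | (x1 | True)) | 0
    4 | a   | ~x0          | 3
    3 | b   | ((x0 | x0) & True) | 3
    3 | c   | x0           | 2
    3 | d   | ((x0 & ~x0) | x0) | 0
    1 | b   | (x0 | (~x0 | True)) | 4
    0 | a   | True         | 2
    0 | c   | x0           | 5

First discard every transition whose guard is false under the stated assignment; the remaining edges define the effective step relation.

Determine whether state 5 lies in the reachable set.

After dropping false guards: 9 live edges.
depth 0: {0}
depth 1: {2}  cumulative {0,2}
depth 2: {3}  cumulative {0,2,3}
R = {0,2,3}

Answer: UNREACHABLE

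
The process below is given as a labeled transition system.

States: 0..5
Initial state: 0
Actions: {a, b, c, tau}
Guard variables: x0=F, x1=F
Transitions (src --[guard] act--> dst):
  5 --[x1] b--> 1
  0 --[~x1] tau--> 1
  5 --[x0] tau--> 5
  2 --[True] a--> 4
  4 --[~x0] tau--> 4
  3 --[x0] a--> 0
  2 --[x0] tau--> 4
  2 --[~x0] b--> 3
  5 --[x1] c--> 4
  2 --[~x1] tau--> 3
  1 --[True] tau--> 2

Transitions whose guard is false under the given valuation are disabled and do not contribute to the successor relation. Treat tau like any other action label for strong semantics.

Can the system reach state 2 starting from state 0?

After dropping false guards: 6 live edges.
depth 0: {0}
depth 1: {1}  now seen {0,1}
depth 2: {2}  now seen {0,1,2}
depth 3: {3,4}  now seen {0,1,2,3,4}
Reachable = {0,1,2,3,4}
Path to 2: tau·tau

Answer: REACHABLE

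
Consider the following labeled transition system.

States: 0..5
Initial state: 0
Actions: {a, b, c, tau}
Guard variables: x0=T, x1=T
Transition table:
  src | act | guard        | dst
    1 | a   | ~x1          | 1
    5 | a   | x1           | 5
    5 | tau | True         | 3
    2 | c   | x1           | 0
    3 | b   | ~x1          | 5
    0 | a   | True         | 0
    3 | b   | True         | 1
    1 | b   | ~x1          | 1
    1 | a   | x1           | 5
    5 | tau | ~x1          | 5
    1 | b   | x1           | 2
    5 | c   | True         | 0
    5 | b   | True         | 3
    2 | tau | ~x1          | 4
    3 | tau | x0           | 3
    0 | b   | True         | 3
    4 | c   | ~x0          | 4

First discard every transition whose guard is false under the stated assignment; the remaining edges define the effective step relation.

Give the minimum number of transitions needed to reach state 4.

BFS to 4:
  depth 0: {0}
  depth 1: {3}
  depth 2: {1}
  depth 3: {2,5}
4 never appears.

Answer: UNREACHABLE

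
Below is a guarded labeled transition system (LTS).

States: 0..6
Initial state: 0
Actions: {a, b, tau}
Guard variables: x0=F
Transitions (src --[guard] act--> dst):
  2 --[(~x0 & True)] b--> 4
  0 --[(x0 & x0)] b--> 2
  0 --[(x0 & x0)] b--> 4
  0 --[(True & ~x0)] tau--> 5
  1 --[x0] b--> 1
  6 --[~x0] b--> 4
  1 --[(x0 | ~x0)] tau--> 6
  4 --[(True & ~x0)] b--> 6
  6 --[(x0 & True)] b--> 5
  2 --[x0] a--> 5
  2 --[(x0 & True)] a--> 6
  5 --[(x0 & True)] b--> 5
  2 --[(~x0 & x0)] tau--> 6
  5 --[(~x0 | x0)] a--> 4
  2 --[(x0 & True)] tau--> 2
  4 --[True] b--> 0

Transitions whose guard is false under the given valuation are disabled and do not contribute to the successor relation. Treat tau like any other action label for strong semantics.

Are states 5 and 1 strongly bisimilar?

Answer: NOT BISIMILAR

Working:
Refine partition for ~:
  π0 = {{0,1,2,3,4,5,6}}
  π1 = {{0,1},{2,4,6},{3},{5}}
  π2 = {{0},{1},{2,6},{3},{4},{5}}
Fixed point at round 3; 6 class(es).
[5]={5}  [1]={1}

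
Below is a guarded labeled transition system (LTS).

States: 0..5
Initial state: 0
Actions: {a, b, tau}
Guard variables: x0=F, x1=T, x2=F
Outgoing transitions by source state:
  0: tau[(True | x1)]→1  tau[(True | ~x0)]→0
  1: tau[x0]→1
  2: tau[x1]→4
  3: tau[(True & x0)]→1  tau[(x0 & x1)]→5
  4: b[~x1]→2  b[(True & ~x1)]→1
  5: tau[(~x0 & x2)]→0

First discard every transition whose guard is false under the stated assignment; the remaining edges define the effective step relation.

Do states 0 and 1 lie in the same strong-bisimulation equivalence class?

Bisimulation quotient by refinement:
  π0 = {{0,1,2,3,4,5}}
  π1 = {{0,2},{1,3,4,5}}
  π2 = {{0},{1,3,4,5},{2}}
stable after 3 split(s): 3 block(s)
class of 0: {0}; class of 1: {1,3,4,5}

Answer: NOT BISIMILAR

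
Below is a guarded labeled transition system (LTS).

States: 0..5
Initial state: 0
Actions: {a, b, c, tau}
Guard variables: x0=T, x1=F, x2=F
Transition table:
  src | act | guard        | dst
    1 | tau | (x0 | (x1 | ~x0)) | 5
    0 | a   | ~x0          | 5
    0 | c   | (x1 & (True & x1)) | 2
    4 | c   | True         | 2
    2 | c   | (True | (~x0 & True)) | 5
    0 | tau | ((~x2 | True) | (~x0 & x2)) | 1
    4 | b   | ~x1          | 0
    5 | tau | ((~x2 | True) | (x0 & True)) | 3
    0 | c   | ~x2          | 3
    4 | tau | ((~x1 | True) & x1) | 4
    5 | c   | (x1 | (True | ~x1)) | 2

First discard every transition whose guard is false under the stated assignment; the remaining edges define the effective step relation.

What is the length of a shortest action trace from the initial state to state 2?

Breadth-first toward 2:
  L0 = {0}
  L1 = {1,3}
  L2 = {5}
  L3 = {2}
2 enters at depth 3; path tau·tau·c

Answer: 3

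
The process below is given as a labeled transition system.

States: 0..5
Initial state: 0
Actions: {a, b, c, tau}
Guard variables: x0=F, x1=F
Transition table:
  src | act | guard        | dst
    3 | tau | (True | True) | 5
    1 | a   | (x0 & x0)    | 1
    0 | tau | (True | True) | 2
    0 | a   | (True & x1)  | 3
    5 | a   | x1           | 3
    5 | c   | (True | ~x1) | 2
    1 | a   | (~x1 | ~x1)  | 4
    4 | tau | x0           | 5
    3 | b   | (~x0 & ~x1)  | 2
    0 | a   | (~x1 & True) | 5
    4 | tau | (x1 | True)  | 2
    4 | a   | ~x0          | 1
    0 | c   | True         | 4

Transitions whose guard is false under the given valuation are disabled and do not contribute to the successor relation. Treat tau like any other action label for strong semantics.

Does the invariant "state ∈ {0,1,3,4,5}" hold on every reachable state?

Safe = {0,1,3,4,5}
Reachable = {0,1,2,4,5}
  0: ok
  1: ok
  2: VIOLATES
  4: ok
  5: ok
counterexample path to 2: tau

Answer: INVARIANT VIOLATED at state 2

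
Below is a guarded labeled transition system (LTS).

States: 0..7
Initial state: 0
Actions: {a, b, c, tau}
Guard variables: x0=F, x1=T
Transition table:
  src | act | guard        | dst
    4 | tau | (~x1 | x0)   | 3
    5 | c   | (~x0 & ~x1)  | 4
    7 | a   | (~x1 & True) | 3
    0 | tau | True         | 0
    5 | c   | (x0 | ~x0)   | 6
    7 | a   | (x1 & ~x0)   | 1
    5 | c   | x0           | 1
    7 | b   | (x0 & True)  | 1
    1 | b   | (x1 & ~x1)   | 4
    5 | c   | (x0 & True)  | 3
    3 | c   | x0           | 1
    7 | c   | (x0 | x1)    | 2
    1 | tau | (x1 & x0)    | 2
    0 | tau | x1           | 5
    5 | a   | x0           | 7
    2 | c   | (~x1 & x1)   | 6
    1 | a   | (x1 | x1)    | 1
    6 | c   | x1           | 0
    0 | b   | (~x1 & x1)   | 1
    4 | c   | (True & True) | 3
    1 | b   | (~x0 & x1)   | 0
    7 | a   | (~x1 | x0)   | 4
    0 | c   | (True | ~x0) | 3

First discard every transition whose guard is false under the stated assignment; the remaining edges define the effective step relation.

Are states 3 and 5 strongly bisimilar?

Answer: NOT BISIMILAR

Working:
Bisimulation quotient by refinement:
  P[0] = {{0,1,2,3,4,5,6,7}}
  P[1] = {{0},{1},{2,3},{4,5,6},{7}}
  P[2] = {{0},{1},{2,3},{4},{5},{6},{7}}
7 equivalence class(es) (converged in 3)
[3]={2,3}  [5]={5}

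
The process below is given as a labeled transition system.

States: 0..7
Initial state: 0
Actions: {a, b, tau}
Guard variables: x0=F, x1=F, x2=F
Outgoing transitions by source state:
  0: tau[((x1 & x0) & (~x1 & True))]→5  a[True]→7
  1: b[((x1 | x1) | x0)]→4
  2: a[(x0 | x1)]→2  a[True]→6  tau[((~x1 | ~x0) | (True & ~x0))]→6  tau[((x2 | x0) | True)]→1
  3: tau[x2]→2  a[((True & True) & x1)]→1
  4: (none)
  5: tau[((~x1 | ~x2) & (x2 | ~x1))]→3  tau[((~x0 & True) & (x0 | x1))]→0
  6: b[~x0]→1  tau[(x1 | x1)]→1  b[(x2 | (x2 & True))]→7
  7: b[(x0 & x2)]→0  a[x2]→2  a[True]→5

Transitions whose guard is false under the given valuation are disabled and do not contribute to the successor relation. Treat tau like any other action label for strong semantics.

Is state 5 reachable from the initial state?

Answer: REACHABLE

Working:
7 transition(s) survive guard evaluation.
depth 0: {0}
depth 1: {7}  cumulative {0,7}
depth 2: {5}  cumulative {0,5,7}
depth 3: {3}  cumulative {0,3,5,7}
Reach set: {0,3,5,7}
Path to 5: a·a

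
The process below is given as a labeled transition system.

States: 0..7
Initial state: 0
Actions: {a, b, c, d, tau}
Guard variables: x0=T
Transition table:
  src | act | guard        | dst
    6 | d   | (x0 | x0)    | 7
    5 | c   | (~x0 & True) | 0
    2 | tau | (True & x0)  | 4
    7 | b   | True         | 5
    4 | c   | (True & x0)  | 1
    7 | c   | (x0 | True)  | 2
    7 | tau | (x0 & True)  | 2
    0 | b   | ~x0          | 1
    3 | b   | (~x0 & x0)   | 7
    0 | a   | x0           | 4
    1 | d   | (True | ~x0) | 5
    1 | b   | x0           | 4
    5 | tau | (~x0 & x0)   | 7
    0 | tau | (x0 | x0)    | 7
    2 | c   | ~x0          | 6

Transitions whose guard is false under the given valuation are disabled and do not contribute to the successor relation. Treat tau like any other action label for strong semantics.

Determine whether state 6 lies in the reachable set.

Answer: UNREACHABLE

Trace:
10 transition(s) survive guard evaluation.
L0 = {0}
L1 = {4,7}  cumulative {0,4,7}
L2 = {1,2,5}  cumulative {0,1,2,4,5,7}
Reachable = {0,1,2,4,5,7}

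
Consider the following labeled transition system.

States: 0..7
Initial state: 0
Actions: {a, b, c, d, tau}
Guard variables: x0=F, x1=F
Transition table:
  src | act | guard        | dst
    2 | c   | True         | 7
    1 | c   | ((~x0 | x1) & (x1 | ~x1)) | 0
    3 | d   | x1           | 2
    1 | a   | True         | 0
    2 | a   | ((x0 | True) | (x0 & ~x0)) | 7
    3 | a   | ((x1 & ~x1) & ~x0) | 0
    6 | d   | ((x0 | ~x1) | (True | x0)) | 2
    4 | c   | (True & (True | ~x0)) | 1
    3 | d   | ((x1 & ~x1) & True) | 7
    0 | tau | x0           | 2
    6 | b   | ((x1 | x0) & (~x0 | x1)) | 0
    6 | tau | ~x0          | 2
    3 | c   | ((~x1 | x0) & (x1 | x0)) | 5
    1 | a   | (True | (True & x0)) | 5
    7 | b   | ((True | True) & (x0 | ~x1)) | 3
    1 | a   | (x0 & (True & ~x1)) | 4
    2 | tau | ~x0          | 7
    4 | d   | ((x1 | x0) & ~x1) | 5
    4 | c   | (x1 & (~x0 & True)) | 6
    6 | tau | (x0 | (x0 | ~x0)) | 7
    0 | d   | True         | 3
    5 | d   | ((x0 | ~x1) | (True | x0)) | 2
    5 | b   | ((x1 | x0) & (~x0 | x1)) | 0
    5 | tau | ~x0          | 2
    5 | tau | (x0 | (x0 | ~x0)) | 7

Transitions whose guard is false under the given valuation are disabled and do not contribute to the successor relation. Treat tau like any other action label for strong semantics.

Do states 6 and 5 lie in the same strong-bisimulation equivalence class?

Compute ~ classes (split until stable):
  π0 = {{0,1,2,3,4,5,6,7}}
  π1 = {{0},{1},{2},{3},{4},{5,6},{7}}
7 equivalence class(es) (converged in 2)
class of 6: {5,6}; class of 5: {5,6}

Answer: BISIMILAR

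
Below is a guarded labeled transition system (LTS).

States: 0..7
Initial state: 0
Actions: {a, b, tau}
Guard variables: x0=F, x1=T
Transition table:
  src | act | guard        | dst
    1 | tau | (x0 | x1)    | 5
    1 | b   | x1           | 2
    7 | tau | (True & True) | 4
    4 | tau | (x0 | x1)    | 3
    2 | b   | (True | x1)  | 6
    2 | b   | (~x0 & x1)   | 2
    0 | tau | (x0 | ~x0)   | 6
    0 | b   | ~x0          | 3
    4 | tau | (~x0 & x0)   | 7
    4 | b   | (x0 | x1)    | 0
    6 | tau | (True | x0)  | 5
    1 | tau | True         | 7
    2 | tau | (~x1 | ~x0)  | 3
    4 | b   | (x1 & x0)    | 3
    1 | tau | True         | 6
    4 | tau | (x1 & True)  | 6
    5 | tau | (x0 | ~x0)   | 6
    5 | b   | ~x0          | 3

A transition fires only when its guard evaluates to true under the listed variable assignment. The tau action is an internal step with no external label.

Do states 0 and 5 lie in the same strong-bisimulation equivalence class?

Answer: BISIMILAR

Working:
Refine partition for ~:
  P[0] = {{0,1,2,3,4,5,6,7}}
  P[1] = {{0,1,2,4,5},{3},{6,7}}
  P[2] = {{0,5},{1},{2},{3},{4},{6,7}}
  P[3] = {{0,5},{1},{2},{3},{4},{6},{7}}
Fixed point at round 4; 7 class(es).
0∈{0,5}, 5∈{0,5}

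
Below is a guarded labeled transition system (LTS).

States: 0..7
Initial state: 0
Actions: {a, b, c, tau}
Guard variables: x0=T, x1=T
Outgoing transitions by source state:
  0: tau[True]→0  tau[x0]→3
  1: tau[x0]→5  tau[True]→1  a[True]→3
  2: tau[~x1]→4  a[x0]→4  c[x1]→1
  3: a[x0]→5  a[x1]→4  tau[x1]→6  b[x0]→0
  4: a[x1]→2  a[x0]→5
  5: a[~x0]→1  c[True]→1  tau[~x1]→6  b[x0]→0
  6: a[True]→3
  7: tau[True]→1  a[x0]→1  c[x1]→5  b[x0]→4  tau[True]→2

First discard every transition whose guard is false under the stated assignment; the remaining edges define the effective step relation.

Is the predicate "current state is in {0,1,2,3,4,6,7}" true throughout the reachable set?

Inv-set: {0,1,2,3,4,6,7}
Reachable = {0,1,2,3,4,5,6}
  0: ✓
  1: ✓
  2: ✓
  3: ✓
  4: ✓
  5: ✗ unsafe
  6: ✓
counterexample path to 5: tau·a

Answer: INVARIANT VIOLATED at state 5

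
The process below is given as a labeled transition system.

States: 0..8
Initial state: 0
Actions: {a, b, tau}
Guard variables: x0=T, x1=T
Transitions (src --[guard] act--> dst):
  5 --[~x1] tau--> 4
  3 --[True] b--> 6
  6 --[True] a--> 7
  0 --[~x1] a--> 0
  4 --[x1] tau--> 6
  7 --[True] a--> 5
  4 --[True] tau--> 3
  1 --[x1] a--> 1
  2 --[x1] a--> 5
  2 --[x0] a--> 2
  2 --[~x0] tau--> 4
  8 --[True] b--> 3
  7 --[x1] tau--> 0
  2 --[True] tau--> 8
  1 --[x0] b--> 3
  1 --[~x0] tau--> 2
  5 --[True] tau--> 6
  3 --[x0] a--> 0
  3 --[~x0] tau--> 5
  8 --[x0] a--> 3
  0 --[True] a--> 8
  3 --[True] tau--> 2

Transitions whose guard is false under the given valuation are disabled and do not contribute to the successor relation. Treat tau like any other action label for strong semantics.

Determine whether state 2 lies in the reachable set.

After dropping false guards: 17 live edges.
Layer 0: {0}
Layer 1: {8}  cumulative {0,8}
Layer 2: {3}  cumulative {0,3,8}
Layer 3: {2,6}  cumulative {0,2,3,6,8}
Layer 4: {5,7}  cumulative {0,2,3,5,6,7,8}
Reach set: {0,2,3,5,6,7,8}
witness 2: a·b·tau

Answer: REACHABLE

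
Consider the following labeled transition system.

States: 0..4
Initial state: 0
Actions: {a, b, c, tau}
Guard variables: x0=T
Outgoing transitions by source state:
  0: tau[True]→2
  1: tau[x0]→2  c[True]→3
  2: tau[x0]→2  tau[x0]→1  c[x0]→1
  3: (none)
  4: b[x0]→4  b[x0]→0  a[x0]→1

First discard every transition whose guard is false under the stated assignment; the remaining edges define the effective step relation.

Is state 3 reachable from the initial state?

Answer: REACHABLE

Trace:
Guard filter leaves 9 enabled edge(s).
L0 = {0}
L1 = {2}  total {0,2}
L2 = {1}  total {0,1,2}
L3 = {3}  total {0,1,2,3}
Reach set: {0,1,2,3}
trace reaching 3: tau·tau·c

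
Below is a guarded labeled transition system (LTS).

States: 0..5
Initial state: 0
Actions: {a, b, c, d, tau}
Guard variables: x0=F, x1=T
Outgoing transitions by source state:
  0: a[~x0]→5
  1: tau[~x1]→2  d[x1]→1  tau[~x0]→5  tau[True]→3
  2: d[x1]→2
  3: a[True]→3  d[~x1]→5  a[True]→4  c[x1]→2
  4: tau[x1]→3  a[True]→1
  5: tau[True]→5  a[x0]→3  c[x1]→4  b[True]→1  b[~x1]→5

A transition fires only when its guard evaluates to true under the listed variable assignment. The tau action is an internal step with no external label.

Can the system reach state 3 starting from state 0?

13 transition(s) survive guard evaluation.
depth 0: {0}
depth 1: {5}  total {0,5}
depth 2: {1,4}  total {0,1,4,5}
depth 3: {3}  total {0,1,3,4,5}
depth 4: {2}  total {0,1,2,3,4,5}
Reach set: {0,1,2,3,4,5}
witness 3: a·c·tau

Answer: REACHABLE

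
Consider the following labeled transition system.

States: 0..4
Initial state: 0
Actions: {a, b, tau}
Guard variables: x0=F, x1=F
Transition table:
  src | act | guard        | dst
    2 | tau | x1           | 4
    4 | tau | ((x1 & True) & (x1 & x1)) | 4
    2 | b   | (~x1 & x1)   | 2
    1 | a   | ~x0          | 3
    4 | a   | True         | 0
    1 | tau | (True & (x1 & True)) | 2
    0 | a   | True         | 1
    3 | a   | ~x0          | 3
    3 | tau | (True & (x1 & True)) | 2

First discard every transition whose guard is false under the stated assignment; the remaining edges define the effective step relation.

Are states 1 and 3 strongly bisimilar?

Bisimulation quotient by refinement:
  round 0: {{0,1,2,3,4}}
  round 1: {{0,1,3,4},{2}}
2 equivalence class(es) (converged in 2)
1∈{0,1,3,4}, 3∈{0,1,3,4}

Answer: BISIMILAR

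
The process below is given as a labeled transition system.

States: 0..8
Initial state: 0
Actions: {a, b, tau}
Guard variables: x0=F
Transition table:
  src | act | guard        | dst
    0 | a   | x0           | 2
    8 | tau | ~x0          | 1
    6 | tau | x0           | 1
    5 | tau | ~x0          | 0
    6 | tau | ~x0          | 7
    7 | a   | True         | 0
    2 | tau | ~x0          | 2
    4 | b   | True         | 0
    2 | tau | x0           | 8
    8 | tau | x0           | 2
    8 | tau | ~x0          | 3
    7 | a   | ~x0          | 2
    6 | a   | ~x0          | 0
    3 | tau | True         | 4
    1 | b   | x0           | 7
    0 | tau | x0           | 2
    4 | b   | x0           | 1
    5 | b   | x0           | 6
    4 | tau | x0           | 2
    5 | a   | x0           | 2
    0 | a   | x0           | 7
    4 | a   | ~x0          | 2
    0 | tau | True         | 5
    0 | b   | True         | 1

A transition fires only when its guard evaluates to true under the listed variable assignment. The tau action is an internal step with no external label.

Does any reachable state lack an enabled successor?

Reach set: {0,1,5}
  0: b→1  tau→5  [2 out]
  1: ∅  [deadlock]
  5: tau→0  [1 out]
trace reaching 1: b

Answer: DEADLOCK at state 1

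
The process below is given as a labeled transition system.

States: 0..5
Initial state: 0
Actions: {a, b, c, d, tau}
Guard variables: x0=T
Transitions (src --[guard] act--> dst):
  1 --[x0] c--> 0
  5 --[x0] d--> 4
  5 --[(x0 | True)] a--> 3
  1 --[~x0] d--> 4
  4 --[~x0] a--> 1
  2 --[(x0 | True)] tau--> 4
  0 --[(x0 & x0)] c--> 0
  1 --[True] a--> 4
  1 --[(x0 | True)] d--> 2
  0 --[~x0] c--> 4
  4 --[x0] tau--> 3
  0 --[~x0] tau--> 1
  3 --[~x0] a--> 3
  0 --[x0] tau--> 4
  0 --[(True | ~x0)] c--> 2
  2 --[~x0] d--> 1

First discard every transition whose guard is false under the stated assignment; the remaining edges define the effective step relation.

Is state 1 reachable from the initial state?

Answer: UNREACHABLE

Analysis:
After dropping false guards: 10 live edges.
depth 0: {0}
depth 1: {2,4}  cumulative {0,2,4}
depth 2: {3}  cumulative {0,2,3,4}
Reachable = {0,2,3,4}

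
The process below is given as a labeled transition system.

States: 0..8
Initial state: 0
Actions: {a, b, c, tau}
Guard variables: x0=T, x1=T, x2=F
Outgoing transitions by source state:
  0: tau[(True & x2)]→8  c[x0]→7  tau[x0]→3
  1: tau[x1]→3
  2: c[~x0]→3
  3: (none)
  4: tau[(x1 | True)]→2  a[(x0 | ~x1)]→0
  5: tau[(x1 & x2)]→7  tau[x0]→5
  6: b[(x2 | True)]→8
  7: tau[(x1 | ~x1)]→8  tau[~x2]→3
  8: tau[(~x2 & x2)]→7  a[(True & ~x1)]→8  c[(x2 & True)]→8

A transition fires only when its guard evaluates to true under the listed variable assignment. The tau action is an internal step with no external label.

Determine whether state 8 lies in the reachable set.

Guard filter leaves 9 enabled edge(s).
Layer 0: {0}
Layer 1: {3,7}  now seen {0,3,7}
Layer 2: {8}  now seen {0,3,7,8}
Reachable = {0,3,7,8}
witness 8: c·tau

Answer: REACHABLE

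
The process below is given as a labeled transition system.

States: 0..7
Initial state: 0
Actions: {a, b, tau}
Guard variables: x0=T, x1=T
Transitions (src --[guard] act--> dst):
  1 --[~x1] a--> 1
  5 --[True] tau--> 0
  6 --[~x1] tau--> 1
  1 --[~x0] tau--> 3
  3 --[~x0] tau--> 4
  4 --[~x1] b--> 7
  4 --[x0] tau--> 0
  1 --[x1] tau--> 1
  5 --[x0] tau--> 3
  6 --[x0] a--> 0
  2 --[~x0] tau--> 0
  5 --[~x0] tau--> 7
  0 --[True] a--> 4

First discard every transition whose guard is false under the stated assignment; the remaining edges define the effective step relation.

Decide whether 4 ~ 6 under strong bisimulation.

Bisimulation quotient by refinement:
  P[0] = {{0,1,2,3,4,5,6,7}}
  P[1] = {{0,6},{1,4,5},{2,3,7}}
  P[2] = {{0},{1},{2,3,7},{4},{5},{6}}
stable after 3 split(s): 6 block(s)
class of 4: {4}; class of 6: {6}

Answer: NOT BISIMILAR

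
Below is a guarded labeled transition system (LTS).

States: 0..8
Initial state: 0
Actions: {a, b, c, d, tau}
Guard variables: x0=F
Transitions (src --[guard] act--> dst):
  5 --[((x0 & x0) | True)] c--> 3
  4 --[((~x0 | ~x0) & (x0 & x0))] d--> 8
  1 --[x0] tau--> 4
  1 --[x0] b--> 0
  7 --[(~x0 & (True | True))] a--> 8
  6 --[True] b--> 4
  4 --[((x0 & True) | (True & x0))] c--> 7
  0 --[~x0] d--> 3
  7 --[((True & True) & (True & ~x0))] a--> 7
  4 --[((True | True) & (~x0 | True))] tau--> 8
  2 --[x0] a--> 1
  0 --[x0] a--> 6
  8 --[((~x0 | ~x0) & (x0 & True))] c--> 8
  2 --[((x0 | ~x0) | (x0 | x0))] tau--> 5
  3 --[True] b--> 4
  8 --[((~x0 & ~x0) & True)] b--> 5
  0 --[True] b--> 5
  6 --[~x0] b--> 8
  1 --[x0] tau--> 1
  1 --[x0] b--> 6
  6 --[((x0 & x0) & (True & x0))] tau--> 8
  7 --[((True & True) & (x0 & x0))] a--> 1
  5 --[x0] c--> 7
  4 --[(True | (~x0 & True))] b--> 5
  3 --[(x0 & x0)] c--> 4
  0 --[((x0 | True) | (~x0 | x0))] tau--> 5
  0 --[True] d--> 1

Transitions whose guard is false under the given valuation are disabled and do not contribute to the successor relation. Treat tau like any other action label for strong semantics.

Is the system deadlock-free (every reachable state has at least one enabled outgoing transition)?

Answer: DEADLOCK at state 1

Analysis:
Reachable = {0,1,3,4,5,8}
  0: b→5  d→1  d→3  tau→5  [deg 4]
  1: ∅  [no exit]
  3: b→4  [deg 1]
  4: b→5  tau→8  [deg 2]
  5: c→3  [deg 1]
  8: b→5  [deg 1]
trace reaching 1: d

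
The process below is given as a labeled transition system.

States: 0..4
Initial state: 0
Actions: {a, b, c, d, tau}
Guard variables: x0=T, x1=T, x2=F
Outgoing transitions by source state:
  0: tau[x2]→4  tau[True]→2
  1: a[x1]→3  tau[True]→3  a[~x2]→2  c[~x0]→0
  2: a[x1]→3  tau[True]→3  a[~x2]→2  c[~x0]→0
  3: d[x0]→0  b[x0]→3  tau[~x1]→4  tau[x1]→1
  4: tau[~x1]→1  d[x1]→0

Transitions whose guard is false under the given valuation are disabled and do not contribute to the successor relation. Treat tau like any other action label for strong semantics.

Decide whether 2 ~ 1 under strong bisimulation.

Answer: BISIMILAR

Analysis:
Refine partition for ~:
  π0 = {{0,1,2,3,4}}
  π1 = {{0},{1,2},{3},{4}}
4 equivalence class(es) (converged in 2)
[2]={1,2}  [1]={1,2}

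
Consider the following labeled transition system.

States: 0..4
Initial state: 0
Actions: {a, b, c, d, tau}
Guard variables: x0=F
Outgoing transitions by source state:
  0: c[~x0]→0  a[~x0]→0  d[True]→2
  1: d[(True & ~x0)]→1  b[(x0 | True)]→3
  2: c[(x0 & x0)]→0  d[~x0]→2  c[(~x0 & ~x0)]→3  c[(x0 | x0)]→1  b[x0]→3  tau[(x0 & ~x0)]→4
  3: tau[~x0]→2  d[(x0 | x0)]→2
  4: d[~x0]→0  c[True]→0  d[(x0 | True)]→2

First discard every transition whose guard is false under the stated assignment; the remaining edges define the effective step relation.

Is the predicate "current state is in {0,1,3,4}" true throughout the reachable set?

Answer: INVARIANT VIOLATED at state 2

Trace:
Allowed set {0,1,3,4}
Reachable = {0,2,3}
  0: ✓
  2: outside
  3: ✓
witness against invariant: d → 2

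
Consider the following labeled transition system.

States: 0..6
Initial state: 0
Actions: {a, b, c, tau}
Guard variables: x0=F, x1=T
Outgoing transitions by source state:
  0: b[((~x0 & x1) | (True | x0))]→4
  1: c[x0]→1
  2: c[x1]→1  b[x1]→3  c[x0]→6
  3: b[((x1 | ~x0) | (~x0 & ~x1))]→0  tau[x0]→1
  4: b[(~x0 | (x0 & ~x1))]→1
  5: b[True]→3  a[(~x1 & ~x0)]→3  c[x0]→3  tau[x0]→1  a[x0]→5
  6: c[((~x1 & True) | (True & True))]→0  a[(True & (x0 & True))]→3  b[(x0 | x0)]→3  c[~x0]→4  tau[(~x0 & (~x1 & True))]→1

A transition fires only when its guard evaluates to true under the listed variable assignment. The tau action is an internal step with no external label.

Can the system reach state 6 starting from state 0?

After dropping false guards: 8 live edges.
Layer 0: {0}
Layer 1: {4}  now seen {0,4}
Layer 2: {1}  now seen {0,1,4}
Reach set: {0,1,4}

Answer: UNREACHABLE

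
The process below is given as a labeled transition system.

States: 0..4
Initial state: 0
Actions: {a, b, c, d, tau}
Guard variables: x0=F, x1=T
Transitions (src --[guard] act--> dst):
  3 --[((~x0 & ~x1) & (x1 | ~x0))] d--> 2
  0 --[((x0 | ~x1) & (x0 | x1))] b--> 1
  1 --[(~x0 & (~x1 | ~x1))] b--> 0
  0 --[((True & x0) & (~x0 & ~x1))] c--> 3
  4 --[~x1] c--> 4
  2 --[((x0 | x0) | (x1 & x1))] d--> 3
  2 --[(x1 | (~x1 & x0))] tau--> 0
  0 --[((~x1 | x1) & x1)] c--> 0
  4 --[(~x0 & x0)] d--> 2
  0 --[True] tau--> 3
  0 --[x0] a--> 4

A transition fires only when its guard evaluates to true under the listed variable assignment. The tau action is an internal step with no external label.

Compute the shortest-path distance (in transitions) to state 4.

Answer: UNREACHABLE

Trace:
Breadth-first toward 4:
  Layer 0: {0}
  Layer 1: {3}
4 never appears.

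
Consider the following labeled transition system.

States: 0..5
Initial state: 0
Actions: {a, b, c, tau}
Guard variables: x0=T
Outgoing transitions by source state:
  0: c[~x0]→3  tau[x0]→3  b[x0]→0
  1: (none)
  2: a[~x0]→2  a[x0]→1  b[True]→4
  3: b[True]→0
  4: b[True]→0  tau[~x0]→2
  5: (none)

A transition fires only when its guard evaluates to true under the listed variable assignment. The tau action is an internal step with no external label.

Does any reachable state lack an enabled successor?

Answer: DEADLOCK-FREE

Working:
Reachable = {0,3}
  0: b→0  tau→3  [deg 2]
  3: b→0  [deg 1]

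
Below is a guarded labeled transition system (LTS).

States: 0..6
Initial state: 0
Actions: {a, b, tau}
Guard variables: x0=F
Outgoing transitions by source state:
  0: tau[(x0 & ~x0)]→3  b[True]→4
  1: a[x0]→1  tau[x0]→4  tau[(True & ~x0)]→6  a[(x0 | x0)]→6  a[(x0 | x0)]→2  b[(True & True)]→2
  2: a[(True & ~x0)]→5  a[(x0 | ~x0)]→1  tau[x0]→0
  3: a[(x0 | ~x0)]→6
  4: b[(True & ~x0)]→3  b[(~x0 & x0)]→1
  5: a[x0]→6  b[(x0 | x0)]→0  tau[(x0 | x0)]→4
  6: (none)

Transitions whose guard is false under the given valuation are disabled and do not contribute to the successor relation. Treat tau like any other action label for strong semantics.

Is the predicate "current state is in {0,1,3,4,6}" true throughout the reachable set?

Answer: INVARIANT HOLDS

Trace:
Safe = {0,1,3,4,6}
R = {0,3,4,6}
  0: safe
  3: safe
  4: safe
  6: safe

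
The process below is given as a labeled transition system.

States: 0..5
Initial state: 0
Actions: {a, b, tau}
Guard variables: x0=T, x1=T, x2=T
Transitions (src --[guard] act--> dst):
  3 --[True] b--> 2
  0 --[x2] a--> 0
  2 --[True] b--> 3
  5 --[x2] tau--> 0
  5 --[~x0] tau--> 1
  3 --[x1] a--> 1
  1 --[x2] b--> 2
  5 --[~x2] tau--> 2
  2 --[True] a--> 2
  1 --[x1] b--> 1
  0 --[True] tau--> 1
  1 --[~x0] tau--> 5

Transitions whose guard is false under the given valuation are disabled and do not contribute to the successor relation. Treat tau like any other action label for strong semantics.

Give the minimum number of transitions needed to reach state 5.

BFS to 5:
  Layer 0: {0}
  Layer 1: {1}
  Layer 2: {2}
  Layer 3: {3}
5 never appears.

Answer: UNREACHABLE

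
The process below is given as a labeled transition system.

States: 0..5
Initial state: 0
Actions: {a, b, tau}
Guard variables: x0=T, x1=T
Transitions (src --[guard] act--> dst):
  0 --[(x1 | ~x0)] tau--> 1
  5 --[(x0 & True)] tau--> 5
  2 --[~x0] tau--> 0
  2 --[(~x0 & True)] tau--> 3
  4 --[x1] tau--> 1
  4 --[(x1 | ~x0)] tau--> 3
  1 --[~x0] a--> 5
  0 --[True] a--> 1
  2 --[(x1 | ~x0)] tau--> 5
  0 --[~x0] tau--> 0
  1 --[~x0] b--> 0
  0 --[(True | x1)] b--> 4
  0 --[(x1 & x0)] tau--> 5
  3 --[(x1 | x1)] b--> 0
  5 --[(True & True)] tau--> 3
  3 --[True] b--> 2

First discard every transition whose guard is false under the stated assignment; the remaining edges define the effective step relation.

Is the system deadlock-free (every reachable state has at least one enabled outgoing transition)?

Answer: DEADLOCK at state 1

Analysis:
R = {0,1,2,3,4,5}
  0: a→1  b→4  tau→1  tau→5  [4 exit(s)]
  1: ∅  [STUCK]
  2: tau→5  [1 exit(s)]
  3: b→0  b→2  [2 exit(s)]
  4: tau→1  tau→3  [2 exit(s)]
  5: tau→3  tau→5  [2 exit(s)]
Path to 1: tau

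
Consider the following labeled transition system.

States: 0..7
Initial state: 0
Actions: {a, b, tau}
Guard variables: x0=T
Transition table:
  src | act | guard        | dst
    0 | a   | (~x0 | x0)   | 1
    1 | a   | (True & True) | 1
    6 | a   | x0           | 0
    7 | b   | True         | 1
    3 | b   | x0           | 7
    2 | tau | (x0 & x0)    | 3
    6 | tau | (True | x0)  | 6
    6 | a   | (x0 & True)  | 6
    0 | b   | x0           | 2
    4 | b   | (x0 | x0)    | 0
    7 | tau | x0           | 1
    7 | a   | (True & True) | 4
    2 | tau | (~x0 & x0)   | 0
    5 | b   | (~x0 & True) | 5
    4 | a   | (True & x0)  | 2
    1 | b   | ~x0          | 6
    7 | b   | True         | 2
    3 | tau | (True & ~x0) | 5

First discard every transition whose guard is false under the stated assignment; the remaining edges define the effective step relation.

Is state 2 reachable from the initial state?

14 transition(s) survive guard evaluation.
L0 = {0}
L1 = {1,2}  now seen {0,1,2}
L2 = {3}  now seen {0,1,2,3}
L3 = {7}  now seen {0,1,2,3,7}
L4 = {4}  now seen {0,1,2,3,4,7}
Reachable = {0,1,2,3,4,7}
witness 2: b

Answer: REACHABLE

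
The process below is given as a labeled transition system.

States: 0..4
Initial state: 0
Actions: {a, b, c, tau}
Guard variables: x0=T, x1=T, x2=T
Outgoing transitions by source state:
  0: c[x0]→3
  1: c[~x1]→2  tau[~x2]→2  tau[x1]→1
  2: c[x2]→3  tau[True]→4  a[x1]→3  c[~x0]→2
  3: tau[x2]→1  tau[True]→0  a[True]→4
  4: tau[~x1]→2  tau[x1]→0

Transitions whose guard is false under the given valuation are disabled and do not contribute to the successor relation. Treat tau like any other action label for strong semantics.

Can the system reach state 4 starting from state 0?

Answer: REACHABLE

Trace:
After dropping false guards: 9 live edges.
L0 = {0}
L1 = {3}  cumulative {0,3}
L2 = {1,4}  cumulative {0,1,3,4}
Reach set: {0,1,3,4}
trace reaching 4: c·a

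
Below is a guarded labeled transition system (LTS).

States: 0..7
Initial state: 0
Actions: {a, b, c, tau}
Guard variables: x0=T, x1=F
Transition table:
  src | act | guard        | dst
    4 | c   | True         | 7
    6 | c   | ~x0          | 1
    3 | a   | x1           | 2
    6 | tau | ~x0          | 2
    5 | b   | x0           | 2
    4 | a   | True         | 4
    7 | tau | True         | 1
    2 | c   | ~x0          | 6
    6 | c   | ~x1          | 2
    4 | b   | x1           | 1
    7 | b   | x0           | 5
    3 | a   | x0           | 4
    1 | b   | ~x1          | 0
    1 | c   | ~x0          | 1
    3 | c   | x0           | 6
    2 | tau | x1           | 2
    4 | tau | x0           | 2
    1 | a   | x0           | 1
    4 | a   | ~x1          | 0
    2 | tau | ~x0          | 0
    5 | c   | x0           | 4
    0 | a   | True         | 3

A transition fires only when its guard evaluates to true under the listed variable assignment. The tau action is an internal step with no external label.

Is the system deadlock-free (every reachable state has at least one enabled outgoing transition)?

Answer: DEADLOCK at state 2

Working:
Reach set: {0,1,2,3,4,5,6,7}
  0: a→3  [1 exit(s)]
  1: a→1  b→0  [2 exit(s)]
  2: ∅  [no exit]
  3: a→4  c→6  [2 exit(s)]
  4: a→0  a→4  c→7  tau→2  [4 exit(s)]
  5: b→2  c→4  [2 exit(s)]
  6: c→2  [1 exit(s)]
  7: b→5  tau→1  [2 exit(s)]
witness 2: a·a·tau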